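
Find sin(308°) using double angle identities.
sin(308°) = 2 sin 154° cos 154° = -0.788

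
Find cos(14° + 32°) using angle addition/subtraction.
cos(14° + 32°) = cos 14° cos 32° - sin 14° sin 32° = 0.6947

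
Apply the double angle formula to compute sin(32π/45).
sin(32π/45) = 2 sin 16π/45 cos 16π/45 = 0.788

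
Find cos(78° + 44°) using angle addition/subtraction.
cos(78° + 44°) = cos 78° cos 44° - sin 78° sin 44° = -0.5299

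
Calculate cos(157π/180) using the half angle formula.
cos(157π/180) = -√((1 + cos 157π/90)/2) = -0.9205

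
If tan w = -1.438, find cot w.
cot w = 1/tan w = -0.6954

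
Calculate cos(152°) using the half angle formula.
cos(152°) = -√((1 + cos 304°)/2) = -0.8829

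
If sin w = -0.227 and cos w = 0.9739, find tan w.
tan w = sin w / cos w = -0.2331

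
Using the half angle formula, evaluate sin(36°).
sin(36°) = √((1 - cos 72°)/2) = 0.5878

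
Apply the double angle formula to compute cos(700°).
cos(700°) = cos²350° - sin²350° = 0.9397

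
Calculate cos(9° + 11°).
cos(9° + 11°) = cos 9° cos 11° - sin 9° sin 11° = 0.9397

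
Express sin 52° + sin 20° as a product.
sin 52° + sin 20° = 2 sin(36°) cos(16°)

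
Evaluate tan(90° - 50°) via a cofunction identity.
tan(90° - 50°) = cot(50°) = 0.8391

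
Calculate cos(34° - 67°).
cos(34° - 67°) = cos 34° cos 67° + sin 34° sin 67° = 0.8387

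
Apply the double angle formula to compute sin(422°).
sin(422°) = 2 sin 211° cos 211° = 0.8829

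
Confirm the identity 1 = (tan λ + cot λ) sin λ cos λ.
RHS = (sin λ/cos λ + cos λ/sin λ) sin λ cos λ = ((sin²λ + cos²λ)/(sin λ cos λ)) · sin λ cos λ = sin²λ + cos²λ = 1 = LHS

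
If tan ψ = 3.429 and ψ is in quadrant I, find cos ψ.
cos ψ = 0.28 (using tan²ψ + 1 = sec²ψ)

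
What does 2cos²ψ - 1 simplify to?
2cos²ψ - 1 = cos(2ψ) (using Double angle)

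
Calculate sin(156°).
sin(156°) = 0.4067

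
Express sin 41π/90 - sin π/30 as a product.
sin 41π/90 - sin π/30 = 2 cos(11π/45) sin(19π/90)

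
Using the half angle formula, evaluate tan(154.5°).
tan(154.5°) = sin 309° / (1 + cos 309°) = -0.477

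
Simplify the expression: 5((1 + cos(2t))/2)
5((1 + cos(2t))/2) = 5(cos²t) (using Power reduction)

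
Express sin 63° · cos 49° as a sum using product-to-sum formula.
sin 63° cos 49° = (1/2)[sin(63°+49°) + sin(63°-49°)]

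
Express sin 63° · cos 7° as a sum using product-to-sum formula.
sin 63° cos 7° = (1/2)[sin(63°+7°) + sin(63°-7°)]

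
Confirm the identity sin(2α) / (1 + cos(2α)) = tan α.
LHS = 2 sin α cos α / (2cos²α) = sin α/cos α = tan α = RHS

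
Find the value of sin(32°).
sin(32°) = 0.5299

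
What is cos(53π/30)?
cos(53π/30) = 0.7431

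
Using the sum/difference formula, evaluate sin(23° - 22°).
sin(23° - 22°) = sin 23° cos 22° - cos 23° sin 22° = 0.01745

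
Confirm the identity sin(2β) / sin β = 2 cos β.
LHS = 2 sin β cos β / sin β = 2 cos β = RHS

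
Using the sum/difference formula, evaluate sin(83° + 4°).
sin(83° + 4°) = sin 83° cos 4° + cos 83° sin 4° = 0.9986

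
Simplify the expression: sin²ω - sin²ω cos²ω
sin²ω - sin²ω cos²ω = sin⁴ω (using Factoring)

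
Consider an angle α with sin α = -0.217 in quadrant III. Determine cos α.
cos α = ±√(1 - sin²α) = -0.9762 (negative in QIII)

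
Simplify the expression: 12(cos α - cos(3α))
12(cos α - cos(3α)) = 12(2 sin(2α) sin α) (using Sum-to-product)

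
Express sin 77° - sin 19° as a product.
sin 77° - sin 19° = 2 cos(48°) sin(29°)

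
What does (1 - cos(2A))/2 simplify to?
(1 - cos(2A))/2 = sin²A (using Power reduction)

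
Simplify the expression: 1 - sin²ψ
1 - sin²ψ = cos²ψ (using Pythagorean identity)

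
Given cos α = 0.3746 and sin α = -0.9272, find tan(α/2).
tan(α/2) = sin α / (1 + cos α) = -0.6745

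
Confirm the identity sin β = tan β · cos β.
RHS = (sin β/cos β) · cos β = sin β = LHS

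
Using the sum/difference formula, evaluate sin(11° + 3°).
sin(11° + 3°) = sin 11° cos 3° + cos 11° sin 3° = 0.2419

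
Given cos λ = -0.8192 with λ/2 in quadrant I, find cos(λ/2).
cos(λ/2) = ±√((1 + cos λ)/2); positive since λ/2 ∈ QI, so cos(λ/2) = 0.3007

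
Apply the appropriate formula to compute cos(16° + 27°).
cos(16° + 27°) = cos 16° cos 27° - sin 16° sin 27° = 0.7314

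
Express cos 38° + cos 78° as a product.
cos 38° + cos 78° = 2 cos(58°) cos(-20°)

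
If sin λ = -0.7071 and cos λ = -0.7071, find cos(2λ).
cos(2λ) = cos²λ - sin²λ = 0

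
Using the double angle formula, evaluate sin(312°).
sin(312°) = 2 sin 156° cos 156° = -0.7431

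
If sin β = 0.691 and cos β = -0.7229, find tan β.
tan β = sin β / cos β = -0.9559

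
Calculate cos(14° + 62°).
cos(14° + 62°) = cos 14° cos 62° - sin 14° sin 62° = 0.2419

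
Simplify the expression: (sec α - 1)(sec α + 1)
(sec α - 1)(sec α + 1) = tan²α (using Diff. of squares)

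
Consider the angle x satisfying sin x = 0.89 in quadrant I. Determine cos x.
cos x = √(1 - sin²x) = 0.456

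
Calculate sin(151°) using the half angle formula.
sin(151°) = √((1 - cos 302°)/2) = 0.4848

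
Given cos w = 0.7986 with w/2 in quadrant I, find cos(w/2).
cos(w/2) = ±√((1 + cos w)/2); positive since w/2 ∈ QI, so cos(w/2) = 0.9483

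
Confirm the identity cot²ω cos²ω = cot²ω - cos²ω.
RHS = cos²ω/sin²ω - cos²ω = cos²ω(1/sin²ω - 1) = cos²ω · (1 - sin²ω)/sin²ω = cos²ω · cos²ω/sin²ω = cos²ω · cot²ω = LHS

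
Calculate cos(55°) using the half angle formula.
cos(55°) = √((1 + cos 110°)/2) = 0.5736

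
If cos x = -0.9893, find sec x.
sec x = 1/cos x = -1.011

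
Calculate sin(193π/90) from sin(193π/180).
sin(193π/90) = 2 sin 193π/180 cos 193π/180 = 0.4384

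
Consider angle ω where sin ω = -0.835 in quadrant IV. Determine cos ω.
cos ω = √(1 - sin²ω) = 0.5502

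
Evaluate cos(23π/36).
cos(23π/36) = -0.4226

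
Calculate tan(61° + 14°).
tan(61° + 14°) = (tan 61° + tan 14°)/(1 - tan 61° tan 14°) = 2+√3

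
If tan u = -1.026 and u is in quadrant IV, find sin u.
sin u = -0.7161 (using tan²u + 1 = sec²u)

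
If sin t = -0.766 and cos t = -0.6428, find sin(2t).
sin(2t) = 2 sin t cos t = 0.9848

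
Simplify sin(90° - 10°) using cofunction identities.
sin(90° - 10°) = cos(10°)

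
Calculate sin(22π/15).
sin(22π/15) = -0.9945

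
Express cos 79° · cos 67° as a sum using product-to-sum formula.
cos 79° cos 67° = (1/2)[cos(79°-67°) + cos(79°+67°)]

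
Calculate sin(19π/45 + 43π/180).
sin(19π/45 + 43π/180) = sin 19π/45 cos 43π/180 + cos 19π/45 sin 43π/180 = 0.8746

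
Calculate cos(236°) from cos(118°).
cos(236°) = cos²118° - sin²118° = -0.5592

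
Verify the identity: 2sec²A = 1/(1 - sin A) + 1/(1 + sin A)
RHS = [(1 + sin A) + (1 - sin A)] / [(1 - sin A)(1 + sin A)] = 2/(1 - sin²A) = 2/cos²A = 2sec²A = LHS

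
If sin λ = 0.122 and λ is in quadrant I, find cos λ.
cos λ = 0.9925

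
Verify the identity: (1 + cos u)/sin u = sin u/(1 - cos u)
RHS = sin u(1 + cos u) / ((1 - cos u)(1 + cos u)) = sin u(1 + cos u) / (1 - cos²u) = sin u(1 + cos u) / sin²u = (1 + cos u)/sin u = LHS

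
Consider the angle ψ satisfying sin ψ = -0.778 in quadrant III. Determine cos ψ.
cos ψ = ±√(1 - sin²ψ) = -0.6283 (negative in QIII)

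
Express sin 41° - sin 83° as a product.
sin 41° - sin 83° = 2 cos(62°) sin(-21°)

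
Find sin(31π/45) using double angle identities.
sin(31π/45) = 2 sin 31π/90 cos 31π/90 = 0.829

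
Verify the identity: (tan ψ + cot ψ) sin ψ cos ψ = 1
LHS = (sin ψ/cos ψ + cos ψ/sin ψ) sin ψ cos ψ = ((sin²ψ + cos²ψ)/(sin ψ cos ψ)) · sin ψ cos ψ = sin²ψ + cos²ψ = 1 = RHS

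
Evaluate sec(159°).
sec(159°) = -1.071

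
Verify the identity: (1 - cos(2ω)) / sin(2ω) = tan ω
LHS = 2sin²ω / (2 sin ω cos ω) = sin ω/cos ω = tan ω = RHS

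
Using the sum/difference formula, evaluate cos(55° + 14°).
cos(55° + 14°) = cos 55° cos 14° - sin 55° sin 14° = 0.3584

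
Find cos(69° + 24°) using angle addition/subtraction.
cos(69° + 24°) = cos 69° cos 24° - sin 69° sin 24° = -0.05234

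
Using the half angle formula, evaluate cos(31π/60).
cos(31π/60) = -√((1 + cos 31π/30)/2) = -0.05234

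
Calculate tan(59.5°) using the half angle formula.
tan(59.5°) = sin 119° / (1 + cos 119°) = 1.698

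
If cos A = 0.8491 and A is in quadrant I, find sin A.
sin A = 0.5282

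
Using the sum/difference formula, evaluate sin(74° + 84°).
sin(74° + 84°) = sin 74° cos 84° + cos 74° sin 84° = 0.3746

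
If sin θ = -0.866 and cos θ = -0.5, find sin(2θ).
sin(2θ) = 2 sin θ cos θ = 0.866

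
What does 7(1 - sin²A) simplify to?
7(1 - sin²A) = 7(cos²A) (using Pythagorean identity)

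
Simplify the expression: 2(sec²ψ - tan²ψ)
2(sec²ψ - tan²ψ) = 2 (using Pythagorean identity)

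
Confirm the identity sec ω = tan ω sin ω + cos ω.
RHS = sin²ω/cos ω + cos ω = (sin²ω + cos²ω)/cos ω = 1/cos ω = sec ω = LHS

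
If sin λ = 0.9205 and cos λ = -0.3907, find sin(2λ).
sin(2λ) = 2 sin λ cos λ = -0.7193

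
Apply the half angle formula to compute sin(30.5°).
sin(30.5°) = √((1 - cos 61°)/2) = 0.5075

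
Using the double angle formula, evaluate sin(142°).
sin(142°) = 2 sin 71° cos 71° = 0.6157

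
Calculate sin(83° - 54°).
sin(83° - 54°) = sin 83° cos 54° - cos 83° sin 54° = 0.4848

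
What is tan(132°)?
tan(132°) = -1.111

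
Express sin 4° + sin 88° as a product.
sin 4° + sin 88° = 2 sin(46°) cos(-42°)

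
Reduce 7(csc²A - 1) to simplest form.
7(csc²A - 1) = 7(cot²A) (using Pythagorean identity)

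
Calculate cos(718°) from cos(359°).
cos(718°) = cos²359° - sin²359° = 0.9994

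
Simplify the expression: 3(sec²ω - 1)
3(sec²ω - 1) = 3(tan²ω) (using Pythagorean identity)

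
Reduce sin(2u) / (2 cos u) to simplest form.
sin(2u) / (2 cos u) = sin u (using Double angle)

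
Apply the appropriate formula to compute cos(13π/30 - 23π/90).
cos(13π/30 - 23π/90) = cos 13π/30 cos 23π/90 + sin 13π/30 sin 23π/90 = 0.848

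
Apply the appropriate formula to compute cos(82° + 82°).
cos(82° + 82°) = cos 82° cos 82° - sin 82° sin 82° = -0.9613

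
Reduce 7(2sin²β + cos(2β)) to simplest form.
7(2sin²β + cos(2β)) = 7 (using Double angle)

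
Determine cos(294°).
cos(294°) = 0.4067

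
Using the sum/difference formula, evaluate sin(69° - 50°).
sin(69° - 50°) = sin 69° cos 50° - cos 69° sin 50° = 0.3256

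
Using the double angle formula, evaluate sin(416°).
sin(416°) = 2 sin 208° cos 208° = 0.829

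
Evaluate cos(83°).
cos(83°) = 0.1219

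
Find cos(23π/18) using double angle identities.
cos(23π/18) = cos²23π/36 - sin²23π/36 = -0.6428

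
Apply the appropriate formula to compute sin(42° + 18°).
sin(42° + 18°) = sin 42° cos 18° + cos 42° sin 18° = √3/2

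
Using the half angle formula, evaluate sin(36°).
sin(36°) = √((1 - cos 72°)/2) = 0.5878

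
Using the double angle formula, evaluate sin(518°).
sin(518°) = 2 sin 259° cos 259° = 0.3746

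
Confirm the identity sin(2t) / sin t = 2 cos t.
LHS = 2 sin t cos t / sin t = 2 cos t = RHS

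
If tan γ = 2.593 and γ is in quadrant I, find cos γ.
cos γ = 0.3598 (using tan²γ + 1 = sec²γ)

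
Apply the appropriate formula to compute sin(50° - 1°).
sin(50° - 1°) = sin 50° cos 1° - cos 50° sin 1° = 0.7547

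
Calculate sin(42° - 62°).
sin(42° - 62°) = sin 42° cos 62° - cos 42° sin 62° = -0.342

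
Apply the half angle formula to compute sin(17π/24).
sin(17π/24) = √((1 - cos 17π/12)/2) = 0.7934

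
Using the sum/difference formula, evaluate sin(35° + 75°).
sin(35° + 75°) = sin 35° cos 75° + cos 35° sin 75° = 0.9397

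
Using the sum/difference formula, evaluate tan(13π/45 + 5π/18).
tan(13π/45 + 5π/18) = (tan 13π/45 + tan 5π/18)/(1 - tan 13π/45 tan 5π/18) = -4.705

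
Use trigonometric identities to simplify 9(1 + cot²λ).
9(1 + cot²λ) = 9(csc²λ) (using Pythagorean identity)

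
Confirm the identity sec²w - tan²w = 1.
LHS = 1/cos²w - sin²w/cos²w = (1 - sin²w)/cos²w = cos²w/cos²w = 1 = RHS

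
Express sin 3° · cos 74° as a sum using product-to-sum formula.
sin 3° cos 74° = (1/2)[sin(3°+74°) + sin(3°-74°)]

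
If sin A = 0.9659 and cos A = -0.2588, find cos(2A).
cos(2A) = cos²A - sin²A = -0.866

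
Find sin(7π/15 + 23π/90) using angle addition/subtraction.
sin(7π/15 + 23π/90) = sin 7π/15 cos 23π/90 + cos 7π/15 sin 23π/90 = 0.766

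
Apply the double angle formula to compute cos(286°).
cos(286°) = cos²143° - sin²143° = 0.2756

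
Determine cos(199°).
cos(199°) = -0.9455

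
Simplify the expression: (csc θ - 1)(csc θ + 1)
(csc θ - 1)(csc θ + 1) = cot²θ (using Diff. of squares)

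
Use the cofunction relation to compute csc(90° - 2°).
csc(90° - 2°) = sec(2°) = 1.001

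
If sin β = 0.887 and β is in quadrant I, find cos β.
cos β = 0.4618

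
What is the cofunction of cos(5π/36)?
cos(5π/36) = sin(π/2 - 5π/36) = sin(13π/36)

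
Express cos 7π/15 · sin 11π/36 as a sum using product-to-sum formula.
cos 7π/15 sin 11π/36 = (1/2)[sin(7π/15+11π/36) - sin(7π/15-11π/36)]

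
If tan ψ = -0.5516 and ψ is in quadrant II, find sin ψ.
sin ψ = 0.483 (using tan²ψ + 1 = sec²ψ)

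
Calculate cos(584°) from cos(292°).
cos(584°) = cos²292° - sin²292° = -0.7193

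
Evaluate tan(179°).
tan(179°) = -0.01746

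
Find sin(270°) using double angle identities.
sin(270°) = 2 sin 135° cos 135° = -1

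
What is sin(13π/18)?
sin(13π/18) = 0.766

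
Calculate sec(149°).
sec(149°) = -1.167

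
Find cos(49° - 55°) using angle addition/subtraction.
cos(49° - 55°) = cos 49° cos 55° + sin 49° sin 55° = 0.9945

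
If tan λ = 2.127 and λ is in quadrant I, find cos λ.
cos λ = 0.4255 (using tan²λ + 1 = sec²λ)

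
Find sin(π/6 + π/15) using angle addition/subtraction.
sin(π/6 + π/15) = sin π/6 cos π/15 + cos π/6 sin π/15 = 0.6691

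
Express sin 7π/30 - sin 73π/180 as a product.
sin 7π/30 - sin 73π/180 = 2 cos(23π/72) sin(-31π/360)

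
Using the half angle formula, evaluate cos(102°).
cos(102°) = -√((1 + cos 204°)/2) = -0.2079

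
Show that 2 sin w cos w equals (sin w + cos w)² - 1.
RHS = sin²w + 2 sin w cos w + cos²w - 1 = (sin²w + cos²w) + 2 sin w cos w - 1 = 1 + 2 sin w cos w - 1 = 2 sin w cos w = LHS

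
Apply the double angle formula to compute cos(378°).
cos(378°) = cos²189° - sin²189° = 0.9511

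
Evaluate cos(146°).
cos(146°) = -0.829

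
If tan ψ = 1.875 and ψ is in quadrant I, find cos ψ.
cos ψ = 0.4706 (using tan²ψ + 1 = sec²ψ)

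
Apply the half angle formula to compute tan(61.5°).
tan(61.5°) = sin 123° / (1 + cos 123°) = 1.842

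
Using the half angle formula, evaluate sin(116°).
sin(116°) = √((1 - cos 232°)/2) = 0.8988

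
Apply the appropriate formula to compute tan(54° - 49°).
tan(54° - 49°) = (tan 54° - tan 49°)/(1 + tan 54° tan 49°) = 0.08749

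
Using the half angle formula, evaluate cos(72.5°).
cos(72.5°) = √((1 + cos 145°)/2) = 0.3007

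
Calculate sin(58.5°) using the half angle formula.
sin(58.5°) = √((1 - cos 117°)/2) = 0.8526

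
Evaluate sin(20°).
sin(20°) = 0.342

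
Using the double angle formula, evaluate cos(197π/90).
cos(197π/90) = cos²197π/180 - sin²197π/180 = 0.829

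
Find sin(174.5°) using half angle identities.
sin(174.5°) = √((1 - cos 349°)/2) = 0.09585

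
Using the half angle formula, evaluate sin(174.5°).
sin(174.5°) = √((1 - cos 349°)/2) = 0.09585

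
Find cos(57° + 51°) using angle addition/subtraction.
cos(57° + 51°) = cos 57° cos 51° - sin 57° sin 51° = -0.309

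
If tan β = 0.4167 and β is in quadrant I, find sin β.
sin β = 0.3846 (using tan²β + 1 = sec²β)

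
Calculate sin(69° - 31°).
sin(69° - 31°) = sin 69° cos 31° - cos 69° sin 31° = 0.6157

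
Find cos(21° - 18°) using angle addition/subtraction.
cos(21° - 18°) = cos 21° cos 18° + sin 21° sin 18° = 0.9986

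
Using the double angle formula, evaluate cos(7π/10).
cos(7π/10) = cos²7π/20 - sin²7π/20 = -0.5878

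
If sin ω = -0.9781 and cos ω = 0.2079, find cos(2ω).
cos(2ω) = cos²ω - sin²ω = -0.9135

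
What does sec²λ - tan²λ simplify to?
sec²λ - tan²λ = 1 (using Pythagorean identity)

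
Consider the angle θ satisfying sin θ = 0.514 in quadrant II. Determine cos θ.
cos θ = ±√(1 - sin²θ) = -0.8578 (negative in QII)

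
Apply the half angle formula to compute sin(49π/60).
sin(49π/60) = √((1 - cos 49π/30)/2) = 0.5446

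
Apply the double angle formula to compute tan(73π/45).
tan(73π/45) = 2 tan 73π/90 / (1 - tan²73π/90) = -2.475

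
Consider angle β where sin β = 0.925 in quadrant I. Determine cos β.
cos β = √(1 - sin²β) = 0.38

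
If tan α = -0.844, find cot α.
cot α = 1/tan α = -1.185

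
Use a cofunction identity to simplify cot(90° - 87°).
cot(90° - 87°) = tan(87°)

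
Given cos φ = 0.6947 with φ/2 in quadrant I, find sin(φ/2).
sin(φ/2) = ±√((1 - cos φ)/2); positive since φ/2 ∈ QI, so sin(φ/2) = 0.3907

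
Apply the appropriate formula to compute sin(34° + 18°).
sin(34° + 18°) = sin 34° cos 18° + cos 34° sin 18° = 0.788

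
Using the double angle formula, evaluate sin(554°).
sin(554°) = 2 sin 277° cos 277° = -0.2419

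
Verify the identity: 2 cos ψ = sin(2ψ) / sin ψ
RHS = 2 sin ψ cos ψ / sin ψ = 2 cos ψ = LHS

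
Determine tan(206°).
tan(206°) = 0.4877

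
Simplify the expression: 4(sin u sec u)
4(sin u sec u) = 4(tan u) (using Reciprocal + quotient)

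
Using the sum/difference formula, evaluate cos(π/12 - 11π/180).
cos(π/12 - 11π/180) = cos π/12 cos 11π/180 + sin π/12 sin 11π/180 = 0.9976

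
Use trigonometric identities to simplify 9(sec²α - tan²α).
9(sec²α - tan²α) = 9 (using Pythagorean identity)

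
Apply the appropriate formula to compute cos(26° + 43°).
cos(26° + 43°) = cos 26° cos 43° - sin 26° sin 43° = 0.3584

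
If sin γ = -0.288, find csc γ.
csc γ = 1/sin γ = -3.472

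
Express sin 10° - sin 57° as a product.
sin 10° - sin 57° = 2 cos(33.5°) sin(-23.5°)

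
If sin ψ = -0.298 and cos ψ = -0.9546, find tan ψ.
tan ψ = sin ψ / cos ψ = 0.3122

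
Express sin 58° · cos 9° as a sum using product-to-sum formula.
sin 58° cos 9° = (1/2)[sin(58°+9°) + sin(58°-9°)]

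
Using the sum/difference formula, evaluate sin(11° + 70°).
sin(11° + 70°) = sin 11° cos 70° + cos 11° sin 70° = 0.9877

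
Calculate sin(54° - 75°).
sin(54° - 75°) = sin 54° cos 75° - cos 54° sin 75° = -0.3584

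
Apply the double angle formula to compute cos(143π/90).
cos(143π/90) = cos²143π/180 - sin²143π/180 = 0.2756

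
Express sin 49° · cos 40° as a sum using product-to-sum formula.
sin 49° cos 40° = (1/2)[sin(49°+40°) + sin(49°-40°)]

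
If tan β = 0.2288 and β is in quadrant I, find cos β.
cos β = 0.9748 (using tan²β + 1 = sec²β)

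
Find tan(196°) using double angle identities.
tan(196°) = 2 tan 98° / (1 - tan²98°) = 0.2867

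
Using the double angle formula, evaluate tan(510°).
tan(510°) = 2 tan 255° / (1 - tan²255°) = -√3/3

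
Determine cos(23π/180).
cos(23π/180) = 0.9205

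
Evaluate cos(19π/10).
cos(19π/10) = 0.9511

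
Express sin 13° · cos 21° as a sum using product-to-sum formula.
sin 13° cos 21° = (1/2)[sin(13°+21°) + sin(13°-21°)]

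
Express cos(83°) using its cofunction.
cos(83°) = sin(90° - 83°) = sin(7°)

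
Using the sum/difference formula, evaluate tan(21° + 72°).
tan(21° + 72°) = (tan 21° + tan 72°)/(1 - tan 21° tan 72°) = -19.08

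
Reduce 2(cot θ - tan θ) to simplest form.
2(cot θ - tan θ) = 2(2 cot(2θ)) (using Double angle)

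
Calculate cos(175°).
cos(175°) = -0.9962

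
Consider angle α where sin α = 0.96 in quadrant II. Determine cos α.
cos α = ±√(1 - sin²α) = -0.28 (negative in QII)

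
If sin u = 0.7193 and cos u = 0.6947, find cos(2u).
cos(2u) = cos²u - sin²u = -0.03478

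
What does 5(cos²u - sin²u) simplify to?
5(cos²u - sin²u) = 5(cos(2u)) (using Double angle)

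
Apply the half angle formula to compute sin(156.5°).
sin(156.5°) = √((1 - cos 313°)/2) = 0.3987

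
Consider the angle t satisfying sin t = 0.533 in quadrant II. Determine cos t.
cos t = ±√(1 - sin²t) = -0.8461 (negative in QII)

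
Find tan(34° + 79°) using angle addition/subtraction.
tan(34° + 79°) = (tan 34° + tan 79°)/(1 - tan 34° tan 79°) = -2.356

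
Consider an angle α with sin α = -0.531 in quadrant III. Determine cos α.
cos α = ±√(1 - sin²α) = -0.8474 (negative in QIII)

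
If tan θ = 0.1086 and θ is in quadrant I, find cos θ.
cos θ = 0.9942 (using tan²θ + 1 = sec²θ)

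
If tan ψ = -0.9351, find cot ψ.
cot ψ = 1/tan ψ = -1.069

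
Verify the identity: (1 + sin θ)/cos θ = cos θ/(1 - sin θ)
LHS = (1 + sin θ)(1 - sin θ) / (cos θ(1 - sin θ)) = (1 - sin²θ) / (cos θ(1 - sin θ)) = cos²θ / (cos θ(1 - sin θ)) = cos θ/(1 - sin θ) = RHS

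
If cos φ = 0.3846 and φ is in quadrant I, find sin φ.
sin φ = 0.9231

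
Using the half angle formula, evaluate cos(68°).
cos(68°) = √((1 + cos 136°)/2) = 0.3746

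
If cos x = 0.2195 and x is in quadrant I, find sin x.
sin x = 0.9756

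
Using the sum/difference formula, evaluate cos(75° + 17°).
cos(75° + 17°) = cos 75° cos 17° - sin 75° sin 17° = -0.0349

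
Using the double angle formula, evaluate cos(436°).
cos(436°) = cos²218° - sin²218° = 0.2419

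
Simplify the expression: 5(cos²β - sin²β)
5(cos²β - sin²β) = 5(cos(2β)) (using Double angle)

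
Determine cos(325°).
cos(325°) = 0.8192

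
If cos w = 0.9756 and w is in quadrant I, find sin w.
sin w = 0.2196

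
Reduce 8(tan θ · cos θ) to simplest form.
8(tan θ · cos θ) = 8(sin θ) (using Quotient identity)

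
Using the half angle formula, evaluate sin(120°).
sin(120°) = √((1 - cos 240°)/2) = √3/2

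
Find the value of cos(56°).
cos(56°) = 0.5592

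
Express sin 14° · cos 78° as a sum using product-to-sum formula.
sin 14° cos 78° = (1/2)[sin(14°+78°) + sin(14°-78°)]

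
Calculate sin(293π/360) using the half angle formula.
sin(293π/360) = √((1 - cos 293π/180)/2) = 0.5519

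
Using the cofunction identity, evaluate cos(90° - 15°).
cos(90° - 15°) = sin(15°) = (√6-√2)/4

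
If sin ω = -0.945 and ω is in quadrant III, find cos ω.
cos ω = -0.3271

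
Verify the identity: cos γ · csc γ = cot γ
LHS = cos γ · (1/sin γ) = cos γ/sin γ = cot γ = RHS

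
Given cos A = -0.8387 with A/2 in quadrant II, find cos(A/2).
cos(A/2) = ±√((1 + cos A)/2); negative since A/2 ∈ QII, so cos(A/2) = -0.284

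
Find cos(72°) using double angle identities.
cos(72°) = 2cos²36° - 1 = 0.309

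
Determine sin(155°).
sin(155°) = 0.4226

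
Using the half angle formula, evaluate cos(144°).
cos(144°) = -√((1 + cos 288°)/2) = -0.809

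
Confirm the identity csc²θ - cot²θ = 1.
LHS = 1/sin²θ - cos²θ/sin²θ = (1 - cos²θ)/sin²θ = sin²θ/sin²θ = 1 = RHS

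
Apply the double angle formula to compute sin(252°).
sin(252°) = 2 sin 126° cos 126° = -0.9511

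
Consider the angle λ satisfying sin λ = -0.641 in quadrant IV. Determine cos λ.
cos λ = √(1 - sin²λ) = 0.7675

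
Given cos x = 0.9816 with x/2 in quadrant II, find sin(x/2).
sin(x/2) = ±√((1 - cos x)/2); positive since x/2 ∈ QII, so sin(x/2) = 0.09592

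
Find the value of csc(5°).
csc(5°) = 11.47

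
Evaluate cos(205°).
cos(205°) = -0.9063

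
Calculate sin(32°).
sin(32°) = 0.5299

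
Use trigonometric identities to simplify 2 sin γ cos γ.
2 sin γ cos γ = sin(2γ) (using Double angle)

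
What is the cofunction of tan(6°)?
tan(6°) = cot(90° - 6°) = cot(84°)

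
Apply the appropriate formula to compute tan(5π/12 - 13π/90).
tan(5π/12 - 13π/90) = (tan 5π/12 - tan 13π/90)/(1 + tan 5π/12 tan 13π/90) = 1.15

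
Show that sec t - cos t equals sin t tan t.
LHS = 1/cos t - cos t = (1 - cos²t)/cos t = sin²t/cos t = sin t · (sin t/cos t) = sin t tan t = RHS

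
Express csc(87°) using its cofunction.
csc(87°) = sec(90° - 87°) = sec(3°)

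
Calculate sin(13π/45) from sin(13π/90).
sin(13π/45) = 2 sin 13π/90 cos 13π/90 = 0.788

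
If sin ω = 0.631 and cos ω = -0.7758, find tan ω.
tan ω = sin ω / cos ω = -0.8134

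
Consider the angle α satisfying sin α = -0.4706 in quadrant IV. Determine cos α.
cos α = √(1 - sin²α) = 0.8823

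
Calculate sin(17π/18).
sin(17π/18) = 0.1736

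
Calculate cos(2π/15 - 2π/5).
cos(2π/15 - 2π/5) = cos 2π/15 cos 2π/5 + sin 2π/15 sin 2π/5 = 0.6691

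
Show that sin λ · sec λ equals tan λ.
LHS = sin λ · (1/cos λ) = sin λ/cos λ = tan λ = RHS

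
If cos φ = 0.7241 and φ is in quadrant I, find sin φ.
sin φ = 0.6897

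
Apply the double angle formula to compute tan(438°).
tan(438°) = 2 tan 219° / (1 - tan²219°) = 4.705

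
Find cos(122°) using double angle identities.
cos(122°) = cos²61° - sin²61° = -0.5299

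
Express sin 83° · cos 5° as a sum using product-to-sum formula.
sin 83° cos 5° = (1/2)[sin(83°+5°) + sin(83°-5°)]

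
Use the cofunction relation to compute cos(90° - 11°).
cos(90° - 11°) = sin(11°) = 0.1908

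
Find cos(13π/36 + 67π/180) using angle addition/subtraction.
cos(13π/36 + 67π/180) = cos 13π/36 cos 67π/180 - sin 13π/36 sin 67π/180 = -0.6691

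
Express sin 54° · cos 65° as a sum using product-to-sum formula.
sin 54° cos 65° = (1/2)[sin(54°+65°) + sin(54°-65°)]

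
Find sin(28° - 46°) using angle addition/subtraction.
sin(28° - 46°) = sin 28° cos 46° - cos 28° sin 46° = -0.309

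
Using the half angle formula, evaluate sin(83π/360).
sin(83π/360) = √((1 - cos 83π/180)/2) = 0.6626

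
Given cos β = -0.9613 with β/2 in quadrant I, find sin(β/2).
sin(β/2) = ±√((1 - cos β)/2); positive since β/2 ∈ QI, so sin(β/2) = 0.9903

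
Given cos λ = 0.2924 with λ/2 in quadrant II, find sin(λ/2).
sin(λ/2) = ±√((1 - cos λ)/2); positive since λ/2 ∈ QII, so sin(λ/2) = 0.5948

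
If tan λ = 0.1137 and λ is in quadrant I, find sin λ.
sin λ = 0.113 (using tan²λ + 1 = sec²λ)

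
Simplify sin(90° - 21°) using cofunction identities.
sin(90° - 21°) = cos(21°)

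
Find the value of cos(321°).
cos(321°) = 0.7771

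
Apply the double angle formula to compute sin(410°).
sin(410°) = 2 sin 205° cos 205° = 0.766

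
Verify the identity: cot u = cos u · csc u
RHS = cos u · (1/sin u) = cos u/sin u = cot u = LHS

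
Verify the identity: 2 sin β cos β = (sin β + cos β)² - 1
RHS = sin²β + 2 sin β cos β + cos²β - 1 = (sin²β + cos²β) + 2 sin β cos β - 1 = 1 + 2 sin β cos β - 1 = 2 sin β cos β = LHS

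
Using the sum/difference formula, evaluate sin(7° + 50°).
sin(7° + 50°) = sin 7° cos 50° + cos 7° sin 50° = 0.8387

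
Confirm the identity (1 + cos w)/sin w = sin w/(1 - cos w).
RHS = sin w(1 + cos w) / ((1 - cos w)(1 + cos w)) = sin w(1 + cos w) / (1 - cos²w) = sin w(1 + cos w) / sin²w = (1 + cos w)/sin w = LHS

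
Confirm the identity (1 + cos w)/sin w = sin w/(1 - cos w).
RHS = sin w(1 + cos w) / ((1 - cos w)(1 + cos w)) = sin w(1 + cos w) / (1 - cos²w) = sin w(1 + cos w) / sin²w = (1 + cos w)/sin w = LHS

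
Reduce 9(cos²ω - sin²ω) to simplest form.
9(cos²ω - sin²ω) = 9(cos(2ω)) (using Double angle)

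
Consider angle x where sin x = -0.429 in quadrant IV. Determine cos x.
cos x = √(1 - sin²x) = 0.9033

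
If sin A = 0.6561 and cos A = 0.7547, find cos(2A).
cos(2A) = cos²A - sin²A = 0.1391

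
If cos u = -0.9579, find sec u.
sec u = 1/cos u = -1.044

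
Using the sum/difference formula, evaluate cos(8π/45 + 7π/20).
cos(8π/45 + 7π/20) = cos 8π/45 cos 7π/20 - sin 8π/45 sin 7π/20 = -0.08716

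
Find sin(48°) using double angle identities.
sin(48°) = 2 sin 24° cos 24° = 0.7431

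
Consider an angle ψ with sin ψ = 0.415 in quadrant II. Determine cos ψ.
cos ψ = ±√(1 - sin²ψ) = -0.9098 (negative in QII)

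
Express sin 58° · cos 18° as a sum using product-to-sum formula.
sin 58° cos 18° = (1/2)[sin(58°+18°) + sin(58°-18°)]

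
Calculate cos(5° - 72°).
cos(5° - 72°) = cos 5° cos 72° + sin 5° sin 72° = 0.3907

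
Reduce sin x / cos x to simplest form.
sin x / cos x = tan x (using Quotient identity)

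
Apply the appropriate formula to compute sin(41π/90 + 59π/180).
sin(41π/90 + 59π/180) = sin 41π/90 cos 59π/180 + cos 41π/90 sin 59π/180 = 0.6293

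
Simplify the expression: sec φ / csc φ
sec φ / csc φ = tan φ (using Reciprocal identities)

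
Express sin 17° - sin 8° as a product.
sin 17° - sin 8° = 2 cos(12.5°) sin(4.5°)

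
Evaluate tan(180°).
tan(180°) = 0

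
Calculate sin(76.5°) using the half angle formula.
sin(76.5°) = √((1 - cos 153°)/2) = 0.9724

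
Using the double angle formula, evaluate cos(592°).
cos(592°) = cos²296° - sin²296° = -0.6157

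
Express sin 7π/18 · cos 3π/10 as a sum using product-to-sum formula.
sin 7π/18 cos 3π/10 = (1/2)[sin(7π/18+3π/10) + sin(7π/18-3π/10)]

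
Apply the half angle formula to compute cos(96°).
cos(96°) = -√((1 + cos 192°)/2) = -0.1045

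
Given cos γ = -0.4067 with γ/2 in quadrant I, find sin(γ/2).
sin(γ/2) = ±√((1 - cos γ)/2); positive since γ/2 ∈ QI, so sin(γ/2) = 0.8387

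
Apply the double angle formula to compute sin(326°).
sin(326°) = 2 sin 163° cos 163° = -0.5592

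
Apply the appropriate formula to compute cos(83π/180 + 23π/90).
cos(83π/180 + 23π/90) = cos 83π/180 cos 23π/90 - sin 83π/180 sin 23π/90 = -0.6293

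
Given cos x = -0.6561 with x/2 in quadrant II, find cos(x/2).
cos(x/2) = ±√((1 + cos x)/2); negative since x/2 ∈ QII, so cos(x/2) = -0.4147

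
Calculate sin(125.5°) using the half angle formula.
sin(125.5°) = √((1 - cos 251°)/2) = 0.8141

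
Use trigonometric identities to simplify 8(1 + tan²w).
8(1 + tan²w) = 8(sec²w) (using Pythagorean identity)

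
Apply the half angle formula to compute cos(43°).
cos(43°) = √((1 + cos 86°)/2) = 0.7314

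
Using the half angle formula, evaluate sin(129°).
sin(129°) = √((1 - cos 258°)/2) = 0.7771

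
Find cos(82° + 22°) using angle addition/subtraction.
cos(82° + 22°) = cos 82° cos 22° - sin 82° sin 22° = -0.2419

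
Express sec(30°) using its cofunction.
sec(30°) = csc(90° - 30°) = csc(60°)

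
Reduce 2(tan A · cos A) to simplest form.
2(tan A · cos A) = 2(sin A) (using Quotient identity)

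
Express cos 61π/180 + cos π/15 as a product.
cos 61π/180 + cos π/15 = 2 cos(73π/360) cos(49π/360)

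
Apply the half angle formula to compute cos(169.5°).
cos(169.5°) = -√((1 + cos 339°)/2) = -0.9833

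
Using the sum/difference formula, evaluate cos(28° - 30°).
cos(28° - 30°) = cos 28° cos 30° + sin 28° sin 30° = 0.9994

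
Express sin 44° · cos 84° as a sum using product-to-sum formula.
sin 44° cos 84° = (1/2)[sin(44°+84°) + sin(44°-84°)]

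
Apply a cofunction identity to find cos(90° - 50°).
cos(90° - 50°) = sin(50°) = 0.766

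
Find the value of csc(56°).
csc(56°) = 1.206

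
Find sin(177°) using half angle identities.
sin(177°) = √((1 - cos 354°)/2) = 0.05234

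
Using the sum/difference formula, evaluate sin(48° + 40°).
sin(48° + 40°) = sin 48° cos 40° + cos 48° sin 40° = 0.9994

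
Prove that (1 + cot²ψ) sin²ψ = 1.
LHS = csc²ψ · sin²ψ = (1/sin²ψ) · sin²ψ = 1 = RHS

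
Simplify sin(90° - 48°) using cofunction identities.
sin(90° - 48°) = cos(48°)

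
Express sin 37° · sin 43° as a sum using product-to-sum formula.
sin 37° sin 43° = (1/2)[cos(37°-43°) - cos(37°+43°)]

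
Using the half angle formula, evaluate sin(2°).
sin(2°) = √((1 - cos 4°)/2) = 0.0349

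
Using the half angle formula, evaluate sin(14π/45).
sin(14π/45) = √((1 - cos 28π/45)/2) = 0.829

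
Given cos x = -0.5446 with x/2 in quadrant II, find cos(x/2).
cos(x/2) = ±√((1 + cos x)/2); negative since x/2 ∈ QII, so cos(x/2) = -0.4772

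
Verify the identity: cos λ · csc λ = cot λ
LHS = cos λ · (1/sin λ) = cos λ/sin λ = cot λ = RHS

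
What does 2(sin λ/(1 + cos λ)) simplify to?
2(sin λ/(1 + cos λ)) = 2(tan(λ/2)) (using Half angle)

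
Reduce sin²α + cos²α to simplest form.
sin²α + cos²α = 1 (using Pythagorean identity)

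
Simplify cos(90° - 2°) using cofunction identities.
cos(90° - 2°) = sin(2°)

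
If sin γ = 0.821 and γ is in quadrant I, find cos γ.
cos γ = 0.5709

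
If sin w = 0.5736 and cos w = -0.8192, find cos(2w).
cos(2w) = cos²w - sin²w = 0.3421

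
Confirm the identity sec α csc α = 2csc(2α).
RHS = 2/sin(2α) = 2/(2 sin α cos α) = 1/(sin α cos α) = (1/cos α)(1/sin α) = sec α csc α = LHS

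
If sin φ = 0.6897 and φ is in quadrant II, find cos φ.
cos φ = -0.7241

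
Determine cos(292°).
cos(292°) = 0.3746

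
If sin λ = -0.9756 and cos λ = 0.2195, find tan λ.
tan λ = sin λ / cos λ = -4.445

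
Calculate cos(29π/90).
cos(29π/90) = 0.5299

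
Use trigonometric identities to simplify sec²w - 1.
sec²w - 1 = tan²w (using Pythagorean identity)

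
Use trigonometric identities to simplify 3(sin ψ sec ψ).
3(sin ψ sec ψ) = 3(tan ψ) (using Reciprocal + quotient)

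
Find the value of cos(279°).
cos(279°) = 0.1564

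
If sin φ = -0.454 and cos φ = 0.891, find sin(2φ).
sin(2φ) = 2 sin φ cos φ = -0.809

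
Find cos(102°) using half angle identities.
cos(102°) = -√((1 + cos 204°)/2) = -0.2079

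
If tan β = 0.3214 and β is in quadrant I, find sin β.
sin β = 0.306 (using tan²β + 1 = sec²β)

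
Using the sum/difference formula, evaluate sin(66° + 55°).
sin(66° + 55°) = sin 66° cos 55° + cos 66° sin 55° = 0.8572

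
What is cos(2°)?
cos(2°) = 0.9994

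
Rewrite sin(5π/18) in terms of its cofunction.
sin(5π/18) = cos(π/2 - 5π/18) = cos(2π/9)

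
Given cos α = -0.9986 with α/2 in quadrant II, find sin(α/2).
sin(α/2) = ±√((1 - cos α)/2); positive since α/2 ∈ QII, so sin(α/2) = 0.9996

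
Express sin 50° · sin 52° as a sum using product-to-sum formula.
sin 50° sin 52° = (1/2)[cos(50°-52°) - cos(50°+52°)]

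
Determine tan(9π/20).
tan(9π/20) = 6.314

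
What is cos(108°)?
cos(108°) = -0.309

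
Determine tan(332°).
tan(332°) = -0.5317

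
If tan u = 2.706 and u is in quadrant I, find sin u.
sin u = 0.938 (using tan²u + 1 = sec²u)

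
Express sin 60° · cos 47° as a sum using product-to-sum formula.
sin 60° cos 47° = (1/2)[sin(60°+47°) + sin(60°-47°)]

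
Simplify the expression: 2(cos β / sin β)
2(cos β / sin β) = 2(cot β) (using Quotient identity)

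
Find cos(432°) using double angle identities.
cos(432°) = cos²216° - sin²216° = 0.309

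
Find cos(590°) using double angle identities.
cos(590°) = 2cos²295° - 1 = -0.6428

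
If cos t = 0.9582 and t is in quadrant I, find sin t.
sin t = 0.2861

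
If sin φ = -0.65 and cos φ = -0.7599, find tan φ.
tan φ = sin φ / cos φ = 0.8554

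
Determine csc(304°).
csc(304°) = -1.206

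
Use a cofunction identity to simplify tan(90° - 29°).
tan(90° - 29°) = cot(29°)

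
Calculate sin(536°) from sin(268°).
sin(536°) = 2 sin 268° cos 268° = 0.06976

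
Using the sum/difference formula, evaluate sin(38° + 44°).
sin(38° + 44°) = sin 38° cos 44° + cos 38° sin 44° = 0.9903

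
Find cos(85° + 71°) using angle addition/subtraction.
cos(85° + 71°) = cos 85° cos 71° - sin 85° sin 71° = -0.9135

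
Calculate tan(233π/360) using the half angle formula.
tan(233π/360) = sin 233π/180 / (1 + cos 233π/180) = -2.006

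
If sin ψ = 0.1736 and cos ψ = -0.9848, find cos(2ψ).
cos(2ψ) = cos²ψ - sin²ψ = 0.9397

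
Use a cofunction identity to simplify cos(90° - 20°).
cos(90° - 20°) = sin(20°)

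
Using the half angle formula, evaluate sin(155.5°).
sin(155.5°) = √((1 - cos 311°)/2) = 0.4147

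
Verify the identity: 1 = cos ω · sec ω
RHS = cos ω · (1/cos ω) = 1 = LHS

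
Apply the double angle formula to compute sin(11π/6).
sin(11π/6) = 2 sin 11π/12 cos 11π/12 = -1/2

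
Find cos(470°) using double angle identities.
cos(470°) = cos²235° - sin²235° = -0.342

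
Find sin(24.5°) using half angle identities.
sin(24.5°) = √((1 - cos 49°)/2) = 0.4147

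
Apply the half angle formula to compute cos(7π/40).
cos(7π/40) = √((1 + cos 7π/20)/2) = 0.8526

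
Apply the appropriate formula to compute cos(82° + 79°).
cos(82° + 79°) = cos 82° cos 79° - sin 82° sin 79° = -0.9455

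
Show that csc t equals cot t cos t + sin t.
RHS = cos²t/sin t + sin t = (cos²t + sin²t)/sin t = 1/sin t = csc t = LHS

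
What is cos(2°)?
cos(2°) = 0.9994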